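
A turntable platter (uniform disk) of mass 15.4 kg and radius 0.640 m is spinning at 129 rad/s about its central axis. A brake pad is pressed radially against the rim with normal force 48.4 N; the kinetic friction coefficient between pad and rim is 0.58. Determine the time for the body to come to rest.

I = ½MR² = (1/2)(15.4)(0.640)² = 3.154 kg·m².
Friction force f = μN = (0.58)(48.4) = 28.07 N at the rim; torque magnitude τ = fR = 17.97 N·m, opposing ω.
|α| = τ/I = 17.97/3.154 = 5.696 rad/s² (deceleration).
0 = ω₀ − |α|t ⇒ t = ω₀/|α| = 129/5.696 = 22.65 s.

t ≈ 22.6 s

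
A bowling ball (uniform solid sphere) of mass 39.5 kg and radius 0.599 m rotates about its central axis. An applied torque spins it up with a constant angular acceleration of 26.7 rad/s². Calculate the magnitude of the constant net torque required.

τ ≈ 151 N·m

I = (2/5)MR² = (2/5)(39.5)(0.599)² = 5.669 kg·m².
τ = Iα = (5.669)(26.70) = 151.4 N·m.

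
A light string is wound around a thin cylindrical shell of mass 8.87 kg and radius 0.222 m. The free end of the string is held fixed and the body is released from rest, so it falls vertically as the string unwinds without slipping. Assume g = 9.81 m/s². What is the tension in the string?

T ≈ 43.5 N

Translation: Mg − T = Ma. Rotation about the center: TR = Iα with I = MR².
With a = αR: T = (I/R²)a = M a, so Mg = (1 + 1.000)Ma.
a = g/(1 + 1.000) = 9.81/2.000 = 4.905 m/s².
T = 1.000·M·a = (1.000)(8.87)(4.905) = 43.51 N.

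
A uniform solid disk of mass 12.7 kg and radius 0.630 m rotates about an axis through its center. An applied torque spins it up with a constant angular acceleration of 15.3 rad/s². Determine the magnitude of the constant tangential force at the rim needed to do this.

I = ½MR² = (1/2)(12.7)(0.630)² = 2.520 kg·m².
The required torque is τ = Iα = (2.520)(15.30) = 38.56 N·m.
A tangential force at the rim gives τ = FR, so F = τ/R = 38.56/0.630 = 61.21 N.

F ≈ 61.2 N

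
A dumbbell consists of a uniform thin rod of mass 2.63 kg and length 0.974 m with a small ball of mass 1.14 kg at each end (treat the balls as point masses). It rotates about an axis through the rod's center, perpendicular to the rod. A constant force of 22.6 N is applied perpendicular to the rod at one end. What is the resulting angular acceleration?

α ≈ 14.7 rad/s²

I_rod = (1/12)ML² = (1/12)(2.63)(0.974)² = 0.2079 kg·m².
I_balls = 2·m·(L/2)² = 2(1.14)(0.4870)² = 0.5407 kg·m².
Total I = 0.7487 kg·m².
τ = F·(L/2) = (22.6)(0.487) = 11.01 N·m.
α = τ/I = 11.01/0.7487 = 14.70 rad/s².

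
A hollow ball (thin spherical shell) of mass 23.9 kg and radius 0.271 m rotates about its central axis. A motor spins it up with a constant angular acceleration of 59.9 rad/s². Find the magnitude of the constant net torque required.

τ ≈ 70.1 N·m

I = (2/3)MR² = (2/3)(23.9)(0.271)² = 1.170 kg·m².
τ = Iα = (1.170)(59.90) = 70.09 N·m.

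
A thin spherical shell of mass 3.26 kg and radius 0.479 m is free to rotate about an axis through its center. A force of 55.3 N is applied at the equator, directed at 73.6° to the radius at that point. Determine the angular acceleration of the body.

I = (2/3)MR² = (2/3)(3.26)(0.479)² = 0.4987 kg·m².
Only the tangential component produces torque: τ = F R sinθ = (55.3)(0.479) sin 73.6° = 25.41 N·m.
Newton's second law for rotation, τ = Iα, gives α = τ/I = 25.41/0.4987 = 50.96 rad/s².

α ≈ 51.0 rad/s²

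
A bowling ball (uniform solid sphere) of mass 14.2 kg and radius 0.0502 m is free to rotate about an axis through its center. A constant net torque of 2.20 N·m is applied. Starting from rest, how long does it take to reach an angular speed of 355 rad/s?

I = (2/5)MR² = (2/5)(14.2)(0.0502)² = 0.01431 kg·m².
α = τ/I = 2.20/0.01431 = 153.7 rad/s².
ω = αt ⇒ t = ω/α = 355/153.7 = 2.310 s.

t ≈ 2.31 s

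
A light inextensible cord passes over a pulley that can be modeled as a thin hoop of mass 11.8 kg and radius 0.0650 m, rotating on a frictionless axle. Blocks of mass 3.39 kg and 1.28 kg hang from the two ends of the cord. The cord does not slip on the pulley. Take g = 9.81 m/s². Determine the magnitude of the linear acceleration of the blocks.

a ≈ 1.26 m/s²

I = MR² = (11.8)(0.0650)² = 0.04986 kg·m².
Heavier block: m₁g − T₁ = m₁a. Lighter block: T₂ − m₂g = m₂a.
Pulley: (T₁ − T₂)R = Iα = I(a/R), so T₁ − T₂ = (I/R²)a = 1·M_p a = 11.80·a.
Adding the three: (m₁ − m₂)g = (m₁ + m₂ + 11.80)a, so a = (3.39 − 1.28)(9.81)/(3.39 + 1.28 + 11.80) = 1.257 m/s².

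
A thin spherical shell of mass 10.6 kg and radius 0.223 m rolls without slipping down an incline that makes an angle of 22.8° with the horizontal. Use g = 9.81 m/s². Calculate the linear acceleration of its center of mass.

Translation along the incline: Mg sinθ − f = Ma.
Rotation about the center: fR = Iα with I = (2/3)MR². No-slip gives a = αR, so f = (I/R²)a = (2/3)M a.
Substituting: Mg sinθ = (1 + 0.6667)Ma, so a = g sinθ/(1 + 0.6667) = (9.81) sin 22.8° / 1.667 = 2.281 m/s².

a ≈ 2.28 m/s²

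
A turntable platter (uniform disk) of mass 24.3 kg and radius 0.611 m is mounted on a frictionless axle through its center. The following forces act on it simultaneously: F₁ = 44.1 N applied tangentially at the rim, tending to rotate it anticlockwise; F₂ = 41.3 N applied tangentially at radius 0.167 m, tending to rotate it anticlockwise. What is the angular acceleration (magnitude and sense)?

α ≈ 7.46 rad/s², anticlockwise

I = ½MR² = (1/2)(24.3)(0.611)² = 4.536 kg·m².
Taking anticlockwise as positive: τ₁ = +(44.1)(0.611) = +26.95 N·m; τ₂ = +(41.3)(0.167) = +6.897 N·m.
Net torque τ = 33.84 N·m.
α = τ/I = 33.84/4.536 = 7.461 rad/s².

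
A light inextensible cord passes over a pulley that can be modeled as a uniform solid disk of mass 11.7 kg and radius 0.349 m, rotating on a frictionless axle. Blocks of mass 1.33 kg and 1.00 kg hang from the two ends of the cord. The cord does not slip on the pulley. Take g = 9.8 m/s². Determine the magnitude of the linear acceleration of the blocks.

I = ½MR² = (1/2)(11.7)(0.349)² = 0.7125 kg·m².
Heavier block: m₁g − T₁ = m₁a. Lighter block: T₂ − m₂g = m₂a.
Pulley: (T₁ − T₂)R = Iα = I(a/R), so T₁ − T₂ = (I/R²)a = (1/2)M_p a = 5.850·a.
Adding the three: (m₁ − m₂)g = (m₁ + m₂ + 5.850)a, so a = (1.33 − 1.00)(9.8)/(1.33 + 1.00 + 5.850) = 0.3954 m/s².

a ≈ 0.395 m/s²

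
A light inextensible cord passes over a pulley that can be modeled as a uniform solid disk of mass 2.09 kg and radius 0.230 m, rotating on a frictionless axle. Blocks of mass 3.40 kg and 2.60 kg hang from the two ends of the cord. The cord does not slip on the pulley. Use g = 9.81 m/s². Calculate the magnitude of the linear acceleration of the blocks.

a ≈ 1.11 m/s²

I = ½MR² = (1/2)(2.09)(0.230)² = 0.05528 kg·m².
Heavier block: m₁g − T₁ = m₁a. Lighter block: T₂ − m₂g = m₂a.
Pulley: (T₁ − T₂)R = Iα = I(a/R), so T₁ − T₂ = (I/R²)a = (1/2)M_p a = 1.045·a.
Adding the three: (m₁ − m₂)g = (m₁ + m₂ + 1.045)a, so a = (3.40 − 2.60)(9.81)/(3.40 + 2.60 + 1.045) = 1.114 m/s².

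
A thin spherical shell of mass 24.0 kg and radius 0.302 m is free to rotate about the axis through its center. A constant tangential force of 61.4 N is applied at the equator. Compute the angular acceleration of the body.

I = (2/3)MR² = (2/3)(24.0)(0.302)² = 1.459 kg·m².
τ = F R = (61.4)(0.302) = 18.54 N·m.
Newton's second law for rotation, τ = Iα, gives α = τ/I = 18.54/1.459 = 12.71 rad/s².

α ≈ 12.7 rad/s²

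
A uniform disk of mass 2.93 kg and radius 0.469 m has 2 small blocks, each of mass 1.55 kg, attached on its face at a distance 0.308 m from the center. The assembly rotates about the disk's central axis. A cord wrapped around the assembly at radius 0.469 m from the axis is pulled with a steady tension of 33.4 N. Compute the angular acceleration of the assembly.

I_disk = ½MR² = ½(2.93)(0.469)² = 0.3222 kg·m².
I_blocks = 2·m·r² = 2(1.55)(0.308)² = 0.2941 kg·m².
Total I = 0.6163 kg·m².
τ = F r = (33.4)(0.469) = 15.66 N·m.
α = τ/I = 15.66/0.6163 = 25.42 rad/s².

α ≈ 25.4 rad/s²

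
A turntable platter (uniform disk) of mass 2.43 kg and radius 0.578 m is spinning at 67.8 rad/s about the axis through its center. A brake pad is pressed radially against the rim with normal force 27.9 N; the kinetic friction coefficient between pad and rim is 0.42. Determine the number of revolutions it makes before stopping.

I = ½MR² = (1/2)(2.43)(0.578)² = 0.4059 kg·m².
Friction force f = μN = (0.42)(27.9) = 11.72 N at the rim; torque magnitude τ = fR = 6.773 N·m, opposing ω.
|α| = τ/I = 6.773/0.4059 = 16.69 rad/s² (deceleration).
ω² = ω₀² − 2|α|θ with ω = 0 ⇒ θ = ω₀²/(2|α|) = 137.7 rad = 21.92 rev.

≈ 21.9 revolutions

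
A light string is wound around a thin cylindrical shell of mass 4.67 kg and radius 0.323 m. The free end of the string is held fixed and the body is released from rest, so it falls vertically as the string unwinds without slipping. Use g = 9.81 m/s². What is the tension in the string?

T ≈ 22.9 N

Translation: Mg − T = Ma. Rotation about the center: TR = Iα with I = MR².
With a = αR: T = (I/R²)a = M a, so Mg = (1 + 1.000)Ma.
a = g/(1 + 1.000) = 9.81/2.000 = 4.905 m/s².
T = 1.000·M·a = (1.000)(4.67)(4.905) = 22.91 N.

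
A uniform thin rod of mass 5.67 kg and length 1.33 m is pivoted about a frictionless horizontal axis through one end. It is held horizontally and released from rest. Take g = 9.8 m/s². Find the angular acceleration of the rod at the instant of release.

α ≈ 11.1 rad/s²

About the pivot, I = (1/3)ML² = (1/3)(5.67)(1.33)² = 3.343 kg·m².
The weight acts at the center, a distance L/2 = 0.6650 m from the pivot; τ = Mg(L/2) = 36.95 N·m.
α = τ/I = 36.95/3.343 = 11.05 rad/s².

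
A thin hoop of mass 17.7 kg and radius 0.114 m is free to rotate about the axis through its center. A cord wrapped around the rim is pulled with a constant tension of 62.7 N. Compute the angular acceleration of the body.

I = MR² = (17.7)(0.114)² = 0.2300 kg·m².
τ = F R = (62.7)(0.114) = 7.148 N·m.
From τ = Iα: α = 7.148/0.2300 = 31.07 rad/s².

α ≈ 31.1 rad/s²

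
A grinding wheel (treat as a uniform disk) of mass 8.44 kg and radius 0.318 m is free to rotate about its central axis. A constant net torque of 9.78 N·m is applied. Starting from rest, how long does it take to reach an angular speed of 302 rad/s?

I = ½MR² = (1/2)(8.44)(0.318)² = 0.4267 kg·m².
α = τ/I = 9.78/0.4267 = 22.92 rad/s².
ω = αt ⇒ t = ω/α = 302/22.92 = 13.18 s.

t ≈ 13.2 s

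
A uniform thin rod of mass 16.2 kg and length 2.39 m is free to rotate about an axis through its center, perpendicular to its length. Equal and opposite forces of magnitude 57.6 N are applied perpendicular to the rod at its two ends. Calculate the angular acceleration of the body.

I = (1/12)ML² = (1/12)(16.2)(2.39)² = 7.711 kg·m².
The couple gives τ = F·(L/2) + F·(L/2) = F L = (57.6)(2.39) = 137.7 N·m.
Newton's second law for rotation, τ = Iα, gives α = τ/I = 137.7/7.711 = 17.85 rad/s².

α ≈ 17.9 rad/s²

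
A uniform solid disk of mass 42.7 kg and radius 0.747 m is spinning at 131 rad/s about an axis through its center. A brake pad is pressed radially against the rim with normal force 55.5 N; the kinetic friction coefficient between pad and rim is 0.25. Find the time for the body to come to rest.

I = ½MR² = (1/2)(42.7)(0.747)² = 11.91 kg·m².
Friction force f = μN = (0.25)(55.5) = 13.88 N at the rim; torque magnitude τ = fR = 10.36 N·m, opposing ω.
|α| = τ/I = 10.36/11.91 = 0.8700 rad/s² (deceleration).
0 = ω₀ − |α|t ⇒ t = ω₀/|α| = 131/0.8700 = 150.6 s.

t ≈ 151 s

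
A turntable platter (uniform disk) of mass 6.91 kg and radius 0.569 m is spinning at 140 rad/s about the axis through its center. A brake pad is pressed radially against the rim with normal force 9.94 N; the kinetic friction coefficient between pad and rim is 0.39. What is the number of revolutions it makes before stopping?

I = ½MR² = (1/2)(6.91)(0.569)² = 1.119 kg·m².
Friction force f = μN = (0.39)(9.94) = 3.877 N at the rim; torque magnitude τ = fR = 2.206 N·m, opposing ω.
|α| = τ/I = 2.206/1.119 = 1.972 rad/s² (deceleration).
ω² = ω₀² − 2|α|θ with ω = 0 ⇒ θ = ω₀²/(2|α|) = 4970 rad = 791.0 rev.

≈ 791 revolutions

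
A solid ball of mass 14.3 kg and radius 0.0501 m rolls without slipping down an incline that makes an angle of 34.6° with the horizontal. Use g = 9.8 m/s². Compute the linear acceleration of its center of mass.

Translation along the incline: Mg sinθ − f = Ma.
Rotation about the center: fR = Iα with I = (2/5)MR². No-slip gives a = αR, so f = (I/R²)a = (2/5)M a.
Substituting: Mg sinθ = (1 + 0.4000)Ma, so a = g sinθ/(1 + 0.4000) = (9.8) sin 34.6° / 1.400 = 3.975 m/s².

a ≈ 3.97 m/s²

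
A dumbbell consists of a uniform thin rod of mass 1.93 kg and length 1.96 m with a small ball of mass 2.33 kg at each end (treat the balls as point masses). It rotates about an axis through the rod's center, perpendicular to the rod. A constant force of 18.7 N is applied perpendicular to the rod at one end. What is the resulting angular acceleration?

α ≈ 3.60 rad/s²

I_rod = (1/12)ML² = (1/12)(1.93)(1.96)² = 0.6179 kg·m².
I_balls = 2·m·(L/2)² = 2(2.33)(0.9800)² = 4.475 kg·m².
Total I = 5.093 kg·m².
τ = F·(L/2) = (18.7)(0.980) = 18.33 N·m.
α = τ/I = 18.33/5.093 = 3.598 rad/s².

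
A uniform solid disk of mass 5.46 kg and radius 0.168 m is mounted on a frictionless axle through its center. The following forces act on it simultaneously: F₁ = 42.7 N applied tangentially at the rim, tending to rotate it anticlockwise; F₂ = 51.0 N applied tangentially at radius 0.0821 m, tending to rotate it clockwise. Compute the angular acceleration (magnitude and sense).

I = ½MR² = (1/2)(5.46)(0.168)² = 0.07705 kg·m².
Taking anticlockwise as positive: τ₁ = +(42.7)(0.168) = +7.174 N·m; τ₂ = −(51.0)(0.0821) = −4.187 N·m.
Net torque τ = 2.987 N·m.
α = τ/I = 2.987/0.07705 = 38.76 rad/s².

α ≈ 38.8 rad/s², anticlockwise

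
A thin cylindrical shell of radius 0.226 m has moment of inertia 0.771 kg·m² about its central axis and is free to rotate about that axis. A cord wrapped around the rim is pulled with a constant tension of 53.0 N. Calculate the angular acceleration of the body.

τ = F R = (53.0)(0.226) = 11.98 N·m.
From τ = Iα: α = 11.98/0.7710 = 15.54 rad/s².

α ≈ 15.5 rad/s²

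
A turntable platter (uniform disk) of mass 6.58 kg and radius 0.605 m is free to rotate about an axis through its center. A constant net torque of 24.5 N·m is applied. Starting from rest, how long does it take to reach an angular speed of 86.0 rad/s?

I = ½MR² = (1/2)(6.58)(0.605)² = 1.204 kg·m².
α = τ/I = 24.5/1.204 = 20.35 rad/s².
ω = αt ⇒ t = ω/α = 86.0/20.35 = 4.227 s.

t ≈ 4.23 s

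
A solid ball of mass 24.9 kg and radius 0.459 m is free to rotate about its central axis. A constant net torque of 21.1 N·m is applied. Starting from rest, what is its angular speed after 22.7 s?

I = (2/5)MR² = (2/5)(24.9)(0.459)² = 2.098 kg·m².
α = τ/I = 21.1/2.098 = 10.06 rad/s².
ω = ω₀ + αt = 0 + (10.06)(22.7) = 228.3 rad/s.

ω ≈ 228 rad/s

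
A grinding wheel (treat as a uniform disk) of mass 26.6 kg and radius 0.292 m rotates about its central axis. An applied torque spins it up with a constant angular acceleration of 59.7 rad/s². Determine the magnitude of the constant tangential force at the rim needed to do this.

I = ½MR² = (1/2)(26.6)(0.292)² = 1.134 kg·m².
The required torque is τ = Iα = (1.134)(59.70) = 67.70 N·m.
A tangential force at the rim gives τ = FR, so F = τ/R = 67.70/0.292 = 231.9 N.

F ≈ 232 N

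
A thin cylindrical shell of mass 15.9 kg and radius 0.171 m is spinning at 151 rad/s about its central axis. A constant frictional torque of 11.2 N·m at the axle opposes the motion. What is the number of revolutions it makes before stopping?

≈ 75.3 revolutions

I = MR² = (15.9)(0.171)² = 0.4649 kg·m².
The net torque has magnitude 11.2 N·m, opposing ω.
|α| = τ/I = 11.20/0.4649 = 24.09 rad/s² (deceleration).
ω² = ω₀² − 2|α|θ with ω = 0 ⇒ θ = ω₀²/(2|α|) = 473.3 rad = 75.32 rev.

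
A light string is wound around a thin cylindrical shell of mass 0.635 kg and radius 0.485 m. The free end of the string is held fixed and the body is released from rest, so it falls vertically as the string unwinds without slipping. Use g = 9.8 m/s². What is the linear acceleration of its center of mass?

a ≈ 4.90 m/s²

Translation: Mg − T = Ma. Rotation about the center: TR = Iα with I = MR².
With a = αR: T = (I/R²)a = M a, so Mg = (1 + 1.000)Ma.
a = g/(1 + 1.000) = 9.8/2.000 = 4.900 m/s².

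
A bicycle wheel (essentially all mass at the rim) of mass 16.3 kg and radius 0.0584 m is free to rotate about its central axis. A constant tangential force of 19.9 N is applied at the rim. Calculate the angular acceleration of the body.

α ≈ 20.9 rad/s²

I = MR² = (16.3)(0.0584)² = 0.05559 kg·m².
τ = F R = (19.9)(0.0584) = 1.162 N·m.
Newton's second law for rotation, τ = Iα, gives α = τ/I = 1.162/0.05559 = 20.91 rad/s².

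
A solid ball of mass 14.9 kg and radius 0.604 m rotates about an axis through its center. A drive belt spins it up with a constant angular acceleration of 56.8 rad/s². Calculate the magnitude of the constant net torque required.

τ ≈ 124 N·m

I = (2/5)MR² = (2/5)(14.9)(0.604)² = 2.174 kg·m².
τ = Iα = (2.174)(56.80) = 123.5 N·m.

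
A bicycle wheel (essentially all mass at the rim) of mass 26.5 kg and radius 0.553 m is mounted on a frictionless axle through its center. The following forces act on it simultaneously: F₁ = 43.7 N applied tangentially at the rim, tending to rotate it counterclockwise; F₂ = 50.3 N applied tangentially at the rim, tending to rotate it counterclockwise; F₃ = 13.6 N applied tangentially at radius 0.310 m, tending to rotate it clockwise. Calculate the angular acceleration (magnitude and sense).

I = MR² = (26.5)(0.553)² = 8.104 kg·m².
Taking counterclockwise as positive: τ₁ = +(43.7)(0.553) = +24.17 N·m; τ₂ = +(50.3)(0.553) = +27.82 N·m; τ₃ = −(13.6)(0.310) = −4.216 N·m.
Net torque τ = 47.77 N·m.
α = τ/I = 47.77/8.104 = 5.894 rad/s².

α ≈ 5.89 rad/s², counterclockwise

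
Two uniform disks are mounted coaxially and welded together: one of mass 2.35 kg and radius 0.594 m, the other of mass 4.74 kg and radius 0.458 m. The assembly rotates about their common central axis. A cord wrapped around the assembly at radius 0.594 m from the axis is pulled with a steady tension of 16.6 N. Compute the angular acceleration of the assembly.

I = ½M₁R₁² + ½M₂R₂² = ½(2.35)(0.594)² + ½(4.74)(0.458)² = 0.9117 kg·m².
τ = F r = (16.6)(0.594) = 9.860 N·m.
α = τ/I = 9.860/0.9117 = 10.82 rad/s².

α ≈ 10.8 rad/s²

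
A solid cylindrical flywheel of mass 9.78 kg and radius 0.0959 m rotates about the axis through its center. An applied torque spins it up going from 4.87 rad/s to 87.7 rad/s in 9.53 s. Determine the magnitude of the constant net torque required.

I = ½MR² = (1/2)(9.78)(0.0959)² = 0.04497 kg·m².
α = Δω/Δt = (87.7 − 4.87)/9.53 = 8.692 rad/s².
τ = Iα = (0.04497)(8.692) = 0.3909 N·m.

τ ≈ 0.391 N·m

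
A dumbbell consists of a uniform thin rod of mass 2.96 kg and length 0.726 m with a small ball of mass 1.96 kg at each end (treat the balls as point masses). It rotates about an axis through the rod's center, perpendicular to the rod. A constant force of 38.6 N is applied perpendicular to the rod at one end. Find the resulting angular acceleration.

I_rod = (1/12)ML² = (1/12)(2.96)(0.726)² = 0.1300 kg·m².
I_balls = 2·m·(L/2)² = 2(1.96)(0.3630)² = 0.5165 kg·m².
Total I = 0.6465 kg·m².
τ = F·(L/2) = (38.6)(0.363) = 14.01 N·m.
α = τ/I = 14.01/0.6465 = 21.67 rad/s².

α ≈ 21.7 rad/s²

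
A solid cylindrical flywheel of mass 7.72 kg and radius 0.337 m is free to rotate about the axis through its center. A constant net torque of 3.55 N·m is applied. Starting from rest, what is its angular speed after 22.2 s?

I = ½MR² = (1/2)(7.72)(0.337)² = 0.4384 kg·m².
α = τ/I = 3.55/0.4384 = 8.098 rad/s².
ω = ω₀ + αt = 0 + (8.098)(22.2) = 179.8 rad/s.

ω ≈ 180 rad/s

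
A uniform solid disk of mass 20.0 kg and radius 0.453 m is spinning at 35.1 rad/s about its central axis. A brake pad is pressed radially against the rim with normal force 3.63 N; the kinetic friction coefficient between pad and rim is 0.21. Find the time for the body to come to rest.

I = ½MR² = (1/2)(20.0)(0.453)² = 2.052 kg·m².
Friction force f = μN = (0.21)(3.63) = 0.7623 N at the rim; torque magnitude τ = fR = 0.3453 N·m, opposing ω.
|α| = τ/I = 0.3453/2.052 = 0.1683 rad/s² (deceleration).
0 = ω₀ − |α|t ⇒ t = ω₀/|α| = 35.1/0.1683 = 208.6 s.

t ≈ 209 s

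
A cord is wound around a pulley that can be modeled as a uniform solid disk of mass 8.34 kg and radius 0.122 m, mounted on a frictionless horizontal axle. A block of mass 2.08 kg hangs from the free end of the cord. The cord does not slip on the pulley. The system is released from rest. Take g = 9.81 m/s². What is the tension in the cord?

T ≈ 13.6 N

I = ½MR² = (1/2)(8.34)(0.122)² = 0.06207 kg·m².
Block: mg − T = ma. Pulley: TR = Iα. No-slip: a = αR, so T = (I/R²)a = 4.170·a.
Then mg = (m + 4.170)a, so a = (2.08)(9.81)/(2.08 + 4.170) = 3.265 m/s².
T = 4.170·a = 13.61 N.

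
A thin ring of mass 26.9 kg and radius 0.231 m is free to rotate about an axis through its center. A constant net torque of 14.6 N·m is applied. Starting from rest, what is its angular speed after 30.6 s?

ω ≈ 311 rad/s

I = MR² = (26.9)(0.231)² = 1.435 kg·m².
α = τ/I = 14.6/1.435 = 10.17 rad/s².
ω = ω₀ + αt = 0 + (10.17)(30.6) = 311.2 rad/s.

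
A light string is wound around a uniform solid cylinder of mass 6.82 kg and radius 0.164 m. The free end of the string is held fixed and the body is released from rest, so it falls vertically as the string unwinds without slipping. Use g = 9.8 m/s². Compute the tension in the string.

Translation: Mg − T = Ma. Rotation about the center: TR = Iα with I = ½MR².
With a = αR: T = (I/R²)a = (1/2)M a, so Mg = (1 + 0.5000)Ma.
a = g/(1 + 0.5000) = 9.8/1.500 = 6.533 m/s².
T = 0.5000·M·a = (0.5000)(6.82)(6.533) = 22.28 N.

T ≈ 22.3 N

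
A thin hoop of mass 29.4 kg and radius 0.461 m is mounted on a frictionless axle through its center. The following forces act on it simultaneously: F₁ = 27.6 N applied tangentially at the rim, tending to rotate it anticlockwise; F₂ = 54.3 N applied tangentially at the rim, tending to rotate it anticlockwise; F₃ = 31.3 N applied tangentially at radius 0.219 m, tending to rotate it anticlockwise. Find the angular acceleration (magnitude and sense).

I = MR² = (29.4)(0.461)² = 6.248 kg·m².
Taking anticlockwise as positive: τ₁ = +(27.6)(0.461) = +12.72 N·m; τ₂ = +(54.3)(0.461) = +25.03 N·m; τ₃ = +(31.3)(0.219) = +6.855 N·m.
Net torque τ = 44.61 N·m.
α = τ/I = 44.61/6.248 = 7.140 rad/s².

α ≈ 7.14 rad/s², anticlockwise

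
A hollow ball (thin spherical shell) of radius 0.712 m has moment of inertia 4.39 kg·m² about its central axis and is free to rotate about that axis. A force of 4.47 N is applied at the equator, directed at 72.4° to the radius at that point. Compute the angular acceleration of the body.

Only the tangential component produces torque: τ = F R sinθ = (4.47)(0.712) sin 72.4° = 3.034 N·m.
Newton's second law for rotation, τ = Iα, gives α = τ/I = 3.034/4.390 = 0.6910 rad/s².

α ≈ 0.691 rad/s²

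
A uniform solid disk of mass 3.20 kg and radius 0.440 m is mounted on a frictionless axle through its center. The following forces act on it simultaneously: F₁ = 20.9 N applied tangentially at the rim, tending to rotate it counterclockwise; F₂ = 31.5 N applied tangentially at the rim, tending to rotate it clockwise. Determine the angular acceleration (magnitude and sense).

α ≈ 15.1 rad/s², clockwise

I = ½MR² = (1/2)(3.20)(0.440)² = 0.3098 kg·m².
Taking counterclockwise as positive: τ₁ = +(20.9)(0.440) = +9.196 N·m; τ₂ = −(31.5)(0.440) = −13.86 N·m.
Net torque τ = -4.664 N·m.
α = τ/I = -4.664/0.3098 = -15.06 rad/s².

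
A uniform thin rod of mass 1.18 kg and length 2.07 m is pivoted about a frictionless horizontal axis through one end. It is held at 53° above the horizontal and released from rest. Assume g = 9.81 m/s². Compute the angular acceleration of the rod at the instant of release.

α ≈ 4.28 rad/s²

About the pivot, I = (1/3)ML² = (1/3)(1.18)(2.07)² = 1.685 kg·m².
The weight acts at the center, a distance L/2 = 1.035 m from the pivot; τ = Mg(L/2) cos 53° = 7.210 N·m.
α = τ/I = 7.210/1.685 = 4.278 rad/s².
(Equivalently α = (3g/(2L)) cos 53° = 4.278 rad/s².)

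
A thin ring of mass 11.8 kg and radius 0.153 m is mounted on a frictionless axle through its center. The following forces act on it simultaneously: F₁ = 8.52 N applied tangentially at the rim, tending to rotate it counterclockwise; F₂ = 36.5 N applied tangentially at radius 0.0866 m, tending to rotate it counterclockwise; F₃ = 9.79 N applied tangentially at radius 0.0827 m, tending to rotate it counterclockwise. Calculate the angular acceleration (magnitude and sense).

I = MR² = (11.8)(0.153)² = 0.2762 kg·m².
Taking counterclockwise as positive: τ₁ = +(8.52)(0.153) = +1.304 N·m; τ₂ = +(36.5)(0.0866) = +3.161 N·m; τ₃ = +(9.79)(0.0827) = +0.8096 N·m.
Net torque τ = 5.274 N·m.
α = τ/I = 5.274/0.2762 = 19.09 rad/s².

α ≈ 19.1 rad/s², counterclockwise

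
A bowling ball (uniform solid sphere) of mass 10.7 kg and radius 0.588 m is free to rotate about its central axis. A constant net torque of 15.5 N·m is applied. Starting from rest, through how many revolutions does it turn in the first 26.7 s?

≈ 594 revolutions

I = (2/5)MR² = (2/5)(10.7)(0.588)² = 1.480 kg·m².
α = τ/I = 15.5/1.480 = 10.47 rad/s².
θ = ½αt² = ½(10.47)(26.7)² = 3734 rad.
Revolutions = θ/(2π) = 594.2.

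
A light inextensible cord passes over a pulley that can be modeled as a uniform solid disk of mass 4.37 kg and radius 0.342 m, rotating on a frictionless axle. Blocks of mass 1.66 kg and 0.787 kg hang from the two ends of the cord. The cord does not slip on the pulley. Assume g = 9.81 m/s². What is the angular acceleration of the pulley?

α ≈ 5.41 rad/s²

I = ½MR² = (1/2)(4.37)(0.342)² = 0.2556 kg·m².
Heavier block: m₁g − T₁ = m₁a. Lighter block: T₂ − m₂g = m₂a.
Pulley: (T₁ − T₂)R = Iα = I(a/R), so T₁ − T₂ = (I/R²)a = (1/2)M_p a = 2.185·a.
Adding the three: (m₁ − m₂)g = (m₁ + m₂ + 2.185)a, so a = (1.66 − 0.787)(9.81)/(1.66 + 0.787 + 2.185) = 1.849 m/s².
α = a/R = 1.849/0.342 = 5.406 rad/s².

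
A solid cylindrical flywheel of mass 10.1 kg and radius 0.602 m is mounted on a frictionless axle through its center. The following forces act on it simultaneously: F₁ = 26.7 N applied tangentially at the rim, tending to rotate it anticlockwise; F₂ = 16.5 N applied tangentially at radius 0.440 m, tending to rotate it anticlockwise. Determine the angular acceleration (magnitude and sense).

α ≈ 12.7 rad/s², anticlockwise

I = ½MR² = (1/2)(10.1)(0.602)² = 1.830 kg·m².
Taking anticlockwise as positive: τ₁ = +(26.7)(0.602) = +16.07 N·m; τ₂ = +(16.5)(0.440) = +7.260 N·m.
Net torque τ = 23.33 N·m.
α = τ/I = 23.33/1.830 = 12.75 rad/s².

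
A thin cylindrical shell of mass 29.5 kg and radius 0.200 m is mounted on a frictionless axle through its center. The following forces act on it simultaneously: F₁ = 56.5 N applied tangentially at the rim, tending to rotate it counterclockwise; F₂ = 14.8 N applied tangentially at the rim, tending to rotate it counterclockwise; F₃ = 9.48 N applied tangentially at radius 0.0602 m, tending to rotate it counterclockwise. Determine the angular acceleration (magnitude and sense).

I = MR² = (29.5)(0.200)² = 1.180 kg·m².
Taking counterclockwise as positive: τ₁ = +(56.5)(0.200) = +11.30 N·m; τ₂ = +(14.8)(0.200) = +2.960 N·m; τ₃ = +(9.48)(0.0602) = +0.5707 N·m.
Net torque τ = 14.83 N·m.
α = τ/I = 14.83/1.180 = 12.57 rad/s².

α ≈ 12.6 rad/s², counterclockwise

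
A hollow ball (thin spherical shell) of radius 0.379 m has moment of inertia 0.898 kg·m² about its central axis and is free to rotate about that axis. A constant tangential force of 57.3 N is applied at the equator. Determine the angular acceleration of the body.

α ≈ 24.2 rad/s²

τ = F R = (57.3)(0.379) = 21.72 N·m.
Newton's second law for rotation, τ = Iα, gives α = τ/I = 21.72/0.8980 = 24.18 rad/s².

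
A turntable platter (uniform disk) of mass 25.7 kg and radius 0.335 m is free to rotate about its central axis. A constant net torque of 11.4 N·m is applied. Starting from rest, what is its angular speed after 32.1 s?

I = ½MR² = (1/2)(25.7)(0.335)² = 1.442 kg·m².
α = τ/I = 11.4/1.442 = 7.905 rad/s².
ω = ω₀ + αt = 0 + (7.905)(32.1) = 253.8 rad/s.

ω ≈ 254 rad/s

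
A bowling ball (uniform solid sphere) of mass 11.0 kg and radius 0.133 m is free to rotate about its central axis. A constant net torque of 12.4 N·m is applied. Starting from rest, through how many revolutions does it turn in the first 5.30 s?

I = (2/5)MR² = (2/5)(11.0)(0.133)² = 0.07783 kg·m².
α = τ/I = 12.4/0.07783 = 159.3 rad/s².
θ = ½αt² = ½(159.3)(5.30)² = 2238 rad.
Revolutions = θ/(2π) = 356.1.

≈ 356 revolutions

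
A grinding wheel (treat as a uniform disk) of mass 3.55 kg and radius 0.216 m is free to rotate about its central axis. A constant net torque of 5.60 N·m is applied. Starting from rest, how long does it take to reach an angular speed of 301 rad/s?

I = ½MR² = (1/2)(3.55)(0.216)² = 0.08281 kg·m².
α = τ/I = 5.60/0.08281 = 67.62 rad/s².
ω = αt ⇒ t = ω/α = 301/67.62 = 4.451 s.

t ≈ 4.45 s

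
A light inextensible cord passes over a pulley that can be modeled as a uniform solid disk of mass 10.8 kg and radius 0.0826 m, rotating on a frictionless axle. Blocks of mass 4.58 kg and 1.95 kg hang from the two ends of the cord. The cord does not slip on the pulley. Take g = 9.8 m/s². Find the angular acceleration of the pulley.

α ≈ 26.2 rad/s²

I = ½MR² = (1/2)(10.8)(0.0826)² = 0.03684 kg·m².
Heavier block: m₁g − T₁ = m₁a. Lighter block: T₂ − m₂g = m₂a.
Pulley: (T₁ − T₂)R = Iα = I(a/R), so T₁ − T₂ = (I/R²)a = (1/2)M_p a = 5.400·a.
Adding the three: (m₁ − m₂)g = (m₁ + m₂ + 5.400)a, so a = (4.58 − 1.95)(9.8)/(4.58 + 1.95 + 5.400) = 2.160 m/s².
α = a/R = 2.160/0.0826 = 26.16 rad/s².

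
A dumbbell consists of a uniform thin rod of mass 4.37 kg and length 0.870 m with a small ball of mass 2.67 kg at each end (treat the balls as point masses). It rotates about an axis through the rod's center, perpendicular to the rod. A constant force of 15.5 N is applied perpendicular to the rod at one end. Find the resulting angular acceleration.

I_rod = (1/12)ML² = (1/12)(4.37)(0.870)² = 0.2756 kg·m².
I_balls = 2·m·(L/2)² = 2(2.67)(0.4350)² = 1.010 kg·m².
Total I = 1.286 kg·m².
τ = F·(L/2) = (15.5)(0.435) = 6.742 N·m.
α = τ/I = 6.742/1.286 = 5.243 rad/s².

α ≈ 5.24 rad/s²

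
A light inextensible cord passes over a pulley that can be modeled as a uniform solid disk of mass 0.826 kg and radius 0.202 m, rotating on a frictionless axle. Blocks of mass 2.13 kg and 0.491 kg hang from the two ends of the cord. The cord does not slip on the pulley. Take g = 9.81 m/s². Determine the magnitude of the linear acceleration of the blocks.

a ≈ 5.30 m/s²

I = ½MR² = (1/2)(0.826)(0.202)² = 0.01685 kg·m².
Heavier block: m₁g − T₁ = m₁a. Lighter block: T₂ − m₂g = m₂a.
Pulley: (T₁ − T₂)R = Iα = I(a/R), so T₁ − T₂ = (I/R²)a = (1/2)M_p a = 0.4130·a.
Adding the three: (m₁ − m₂)g = (m₁ + m₂ + 0.4130)a, so a = (2.13 − 0.491)(9.81)/(2.13 + 0.491 + 0.4130) = 5.299 m/s².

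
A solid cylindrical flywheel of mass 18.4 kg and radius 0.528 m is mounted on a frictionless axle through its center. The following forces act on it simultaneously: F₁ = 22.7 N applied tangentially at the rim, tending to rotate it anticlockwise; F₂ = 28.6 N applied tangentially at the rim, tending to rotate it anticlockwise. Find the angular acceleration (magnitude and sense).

I = ½MR² = (1/2)(18.4)(0.528)² = 2.565 kg·m².
Taking anticlockwise as positive: τ₁ = +(22.7)(0.528) = +11.99 N·m; τ₂ = +(28.6)(0.528) = +15.10 N·m.
Net torque τ = 27.09 N·m.
α = τ/I = 27.09/2.565 = 10.56 rad/s².

α ≈ 10.6 rad/s², anticlockwise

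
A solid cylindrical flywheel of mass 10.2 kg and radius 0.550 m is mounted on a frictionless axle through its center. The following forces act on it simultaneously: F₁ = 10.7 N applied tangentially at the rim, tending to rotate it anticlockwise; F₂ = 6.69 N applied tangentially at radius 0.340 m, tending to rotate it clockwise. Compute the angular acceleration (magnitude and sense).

I = ½MR² = (1/2)(10.2)(0.550)² = 1.543 kg·m².
Taking anticlockwise as positive: τ₁ = +(10.7)(0.550) = +5.885 N·m; τ₂ = −(6.69)(0.340) = −2.275 N·m.
Net torque τ = 3.610 N·m.
α = τ/I = 3.610/1.543 = 2.340 rad/s².

α ≈ 2.34 rad/s², anticlockwise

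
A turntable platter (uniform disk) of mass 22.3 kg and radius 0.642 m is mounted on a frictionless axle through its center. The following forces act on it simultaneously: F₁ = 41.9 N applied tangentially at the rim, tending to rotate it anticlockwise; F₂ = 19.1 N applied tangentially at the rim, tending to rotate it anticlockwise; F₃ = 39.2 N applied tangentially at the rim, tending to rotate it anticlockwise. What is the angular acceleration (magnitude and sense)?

I = ½MR² = (1/2)(22.3)(0.642)² = 4.596 kg·m².
Taking anticlockwise as positive: τ₁ = +(41.9)(0.642) = +26.90 N·m; τ₂ = +(19.1)(0.642) = +12.26 N·m; τ₃ = +(39.2)(0.642) = +25.17 N·m.
Net torque τ = 64.33 N·m.
α = τ/I = 64.33/4.596 = 14.00 rad/s².

α ≈ 14.0 rad/s², anticlockwise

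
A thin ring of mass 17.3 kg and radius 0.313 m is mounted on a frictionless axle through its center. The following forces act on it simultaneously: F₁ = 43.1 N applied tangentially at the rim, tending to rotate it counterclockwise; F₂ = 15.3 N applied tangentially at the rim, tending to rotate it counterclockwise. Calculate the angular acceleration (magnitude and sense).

α ≈ 10.8 rad/s², counterclockwise

I = MR² = (17.3)(0.313)² = 1.695 kg·m².
Taking counterclockwise as positive: τ₁ = +(43.1)(0.313) = +13.49 N·m; τ₂ = +(15.3)(0.313) = +4.789 N·m.
Net torque τ = 18.28 N·m.
α = τ/I = 18.28/1.695 = 10.79 rad/s².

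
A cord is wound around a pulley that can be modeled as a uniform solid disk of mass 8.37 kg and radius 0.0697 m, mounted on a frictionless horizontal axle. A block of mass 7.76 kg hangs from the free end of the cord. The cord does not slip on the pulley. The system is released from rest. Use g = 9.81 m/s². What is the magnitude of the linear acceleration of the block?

a ≈ 6.37 m/s²

I = ½MR² = (1/2)(8.37)(0.0697)² = 0.02033 kg·m².
Block: mg − T = ma. Pulley: TR = Iα. No-slip: a = αR, so T = (I/R²)a = 4.185·a.
Then mg = (m + 4.185)a, so a = (7.76)(9.81)/(7.76 + 4.185) = 6.373 m/s².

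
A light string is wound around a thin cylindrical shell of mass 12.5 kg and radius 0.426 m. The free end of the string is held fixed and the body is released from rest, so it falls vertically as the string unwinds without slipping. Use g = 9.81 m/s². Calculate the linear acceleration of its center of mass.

Translation: Mg − T = Ma. Rotation about the center: TR = Iα with I = MR².
With a = αR: T = (I/R²)a = M a, so Mg = (1 + 1.000)Ma.
a = g/(1 + 1.000) = 9.81/2.000 = 4.905 m/s².

a ≈ 4.91 m/s²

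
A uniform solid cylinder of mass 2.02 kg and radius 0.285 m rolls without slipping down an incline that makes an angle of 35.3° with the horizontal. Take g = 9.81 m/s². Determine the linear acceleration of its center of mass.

a ≈ 3.78 m/s²

Translation along the incline: Mg sinθ − f = Ma.
Rotation about the center: fR = Iα with I = ½MR². No-slip gives a = αR, so f = (I/R²)a = (1/2)M a.
Substituting: Mg sinθ = (1 + 0.5000)Ma, so a = g sinθ/(1 + 0.5000) = (9.81) sin 35.3° / 1.500 = 3.779 m/s².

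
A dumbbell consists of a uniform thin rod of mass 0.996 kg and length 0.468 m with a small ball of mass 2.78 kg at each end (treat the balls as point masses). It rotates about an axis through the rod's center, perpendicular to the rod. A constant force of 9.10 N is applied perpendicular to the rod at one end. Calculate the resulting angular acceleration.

I_rod = (1/12)ML² = (1/12)(0.996)(0.468)² = 0.01818 kg·m².
I_balls = 2·m·(L/2)² = 2(2.78)(0.2340)² = 0.3044 kg·m².
Total I = 0.3226 kg·m².
τ = F·(L/2) = (9.10)(0.234) = 2.129 N·m.
α = τ/I = 2.129/0.3226 = 6.600 rad/s².

α ≈ 6.60 rad/s²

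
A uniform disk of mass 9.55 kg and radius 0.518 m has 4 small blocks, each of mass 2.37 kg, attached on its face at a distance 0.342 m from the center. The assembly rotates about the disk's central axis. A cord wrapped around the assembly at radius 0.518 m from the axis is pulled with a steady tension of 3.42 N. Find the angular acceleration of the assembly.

α ≈ 0.741 rad/s²

I_disk = ½MR² = ½(9.55)(0.518)² = 1.281 kg·m².
I_blocks = 4·m·r² = 4(2.37)(0.342)² = 1.109 kg·m².
Total I = 2.390 kg·m².
τ = F r = (3.42)(0.518) = 1.772 N·m.
α = τ/I = 1.772/2.390 = 0.7412 rad/s².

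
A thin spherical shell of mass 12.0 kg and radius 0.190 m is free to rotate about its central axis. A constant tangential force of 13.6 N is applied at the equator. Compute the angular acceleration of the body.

α ≈ 8.95 rad/s²

I = (2/3)MR² = (2/3)(12.0)(0.190)² = 0.2888 kg·m².
τ = F R = (13.6)(0.190) = 2.584 N·m.
From τ = Iα: α = 2.584/0.2888 = 8.947 rad/s².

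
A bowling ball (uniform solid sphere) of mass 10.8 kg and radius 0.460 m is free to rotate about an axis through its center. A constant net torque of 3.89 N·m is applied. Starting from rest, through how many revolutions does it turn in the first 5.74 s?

≈ 11.2 revolutions

I = (2/5)MR² = (2/5)(10.8)(0.460)² = 0.9141 kg·m².
α = τ/I = 3.89/0.9141 = 4.255 rad/s².
θ = ½αt² = ½(4.255)(5.74)² = 70.10 rad.
Revolutions = θ/(2π) = 11.16.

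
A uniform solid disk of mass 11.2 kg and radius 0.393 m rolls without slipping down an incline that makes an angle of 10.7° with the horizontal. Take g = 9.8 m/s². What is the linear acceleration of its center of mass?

Translation along the incline: Mg sinθ − f = Ma.
Rotation about the center: fR = Iα with I = ½MR². No-slip gives a = αR, so f = (I/R²)a = (1/2)M a.
Substituting: Mg sinθ = (1 + 0.5000)Ma, so a = g sinθ/(1 + 0.5000) = (9.8) sin 10.7° / 1.500 = 1.213 m/s².

a ≈ 1.21 m/s²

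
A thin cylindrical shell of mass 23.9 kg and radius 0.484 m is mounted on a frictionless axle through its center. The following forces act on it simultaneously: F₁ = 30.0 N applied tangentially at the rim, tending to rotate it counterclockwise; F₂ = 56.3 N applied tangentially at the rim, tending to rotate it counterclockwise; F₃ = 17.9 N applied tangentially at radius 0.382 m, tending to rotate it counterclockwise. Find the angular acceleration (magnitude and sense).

I = MR² = (23.9)(0.484)² = 5.599 kg·m².
Taking counterclockwise as positive: τ₁ = +(30.0)(0.484) = +14.52 N·m; τ₂ = +(56.3)(0.484) = +27.25 N·m; τ₃ = +(17.9)(0.382) = +6.838 N·m.
Net torque τ = 48.61 N·m.
α = τ/I = 48.61/5.599 = 8.682 rad/s².

α ≈ 8.68 rad/s², counterclockwise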